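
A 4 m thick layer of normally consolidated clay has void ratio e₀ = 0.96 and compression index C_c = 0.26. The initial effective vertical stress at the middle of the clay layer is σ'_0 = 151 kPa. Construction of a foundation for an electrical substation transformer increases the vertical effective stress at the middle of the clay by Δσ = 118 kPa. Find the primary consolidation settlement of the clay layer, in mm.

S_c ≈ 133 mm

Final effective stress: σ'_f = σ'_0 + Δσ = 151 + 118 = 269 kPa.
Normally consolidated clay, so the full stress increment lies on the virgin compression line:
S_c = C_c·H/(1+e₀)·log₁₀(σ'_f/σ'_0) = 0.26×4/(1+0.96)×log₁₀(269/151)
    = 0.53061 × 0.25078 = 0.1331 m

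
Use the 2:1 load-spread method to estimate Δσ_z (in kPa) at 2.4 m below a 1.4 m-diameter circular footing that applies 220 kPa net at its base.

Δσ_z ≈ 29.9 kPa

By the 2:1 method the load spreads at 1 horizontal : 2 vertical, so at depth z the loaded area has grown by z in each plan dimension:
Δσ ≈ qD²/(D+z)² = 220×1.4²/(1.4+2.4)² = 29.861 kPa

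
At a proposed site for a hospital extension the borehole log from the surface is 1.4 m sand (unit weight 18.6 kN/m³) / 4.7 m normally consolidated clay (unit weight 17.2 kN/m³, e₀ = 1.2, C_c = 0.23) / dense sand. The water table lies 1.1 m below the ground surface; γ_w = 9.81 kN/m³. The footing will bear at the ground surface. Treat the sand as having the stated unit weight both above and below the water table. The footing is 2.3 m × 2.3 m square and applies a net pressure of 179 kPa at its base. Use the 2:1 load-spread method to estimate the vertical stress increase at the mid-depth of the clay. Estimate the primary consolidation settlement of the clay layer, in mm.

S_c ≈ 105 mm

Mid-depth of clay below the ground surface: z = 1.4 + 4.7/2 = 3.75 m.
Total vertical stress at mid-clay: σ_v = 18.6×1.4 + 17.2×2.35 = 66.46 kPa.
Pore pressure: u = 9.81×(3.75 − 1.1) = 25.997 kPa.
Initial effective stress: σ'_0 = σ_v − u = 66.46 − 25.997 = 40.463 kPa.
Stress increase at mid-clay by the 2:1 spreading method:
Δσ = qBL/((B+z)(L+z)) = 179×2.3×2.3/((2.3+3.75)(2.3+3.75)) = 25.87 kPa
Final effective stress: σ'_f = σ'_0 + Δσ = 40.463 + 25.87 = 66.333 kPa.
Normally consolidated clay, so the full stress increment lies on the virgin compression line:
S_c = C_c·H/(1+e₀)·log₁₀(σ'_f/σ'_0) = 0.23×4.7/(1+1.2)×log₁₀(66.333/40.463)
    = 0.49136 × 0.21467 = 0.1055 m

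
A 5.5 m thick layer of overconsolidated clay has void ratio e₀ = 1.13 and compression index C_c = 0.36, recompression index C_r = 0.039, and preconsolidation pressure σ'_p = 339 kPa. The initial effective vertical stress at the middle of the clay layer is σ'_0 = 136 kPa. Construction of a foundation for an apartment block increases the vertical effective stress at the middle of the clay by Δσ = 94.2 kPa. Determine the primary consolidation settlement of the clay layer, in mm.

S_c ≈ 23 mm

Final effective stress: σ'_f = 136 + 94.2 = 230.2 kPa.
σ'_f = 230.2 ≤ σ'_p = 339 kPa, so the clay remains overconsolidated and only the recompression index applies:
S_c = C_r·H/(1+e₀)·log₁₀(σ'_f/σ'_0) = 0.039×5.5/2.13×log₁₀(230.2/136)
    = 0.10071 × 0.22857 = 0.02302 m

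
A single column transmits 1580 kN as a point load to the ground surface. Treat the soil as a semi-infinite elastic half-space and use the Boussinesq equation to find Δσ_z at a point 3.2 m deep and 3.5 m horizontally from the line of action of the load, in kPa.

Δσ_z ≈ 10.3 kPa

Boussinesq vertical stress below a point load on an elastic half-space:
Δσ_z = 3P/(2πz²) · [1 + (r/z)²]^(−5/2)
r/z = 3.5/3.2 = 1.0938; [1+(r/z)²]^(−5/2) = 0.13989.
Δσ_z = 3×1580/(2π×3.2²) × 0.13989 = 73.671 × 0.13989 = 10.31 kPa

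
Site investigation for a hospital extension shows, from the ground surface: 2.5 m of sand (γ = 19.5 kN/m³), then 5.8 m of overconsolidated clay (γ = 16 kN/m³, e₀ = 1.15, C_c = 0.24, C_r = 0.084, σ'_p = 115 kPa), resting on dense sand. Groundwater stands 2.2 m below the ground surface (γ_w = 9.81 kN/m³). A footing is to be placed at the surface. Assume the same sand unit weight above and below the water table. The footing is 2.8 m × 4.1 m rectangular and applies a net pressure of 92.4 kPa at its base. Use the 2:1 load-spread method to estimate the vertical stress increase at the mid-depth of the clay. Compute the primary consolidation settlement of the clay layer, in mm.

S_c ≈ 19 mm

Mid-depth of clay below the ground surface: z = 2.5 + 5.8/2 = 5.4 m.
Total vertical stress at mid-clay: σ_v = 19.5×2.5 + 16×2.9 = 95.15 kPa.
Pore pressure: u = 9.81×(5.4 − 2.2) = 31.392 kPa.
Initial effective stress: σ'_0 = σ_v − u = 95.15 − 31.392 = 63.758 kPa.
Stress increase at mid-clay by the 2:1 spreading method:
Δσ = qBL/((B+z)(L+z)) = 92.4×2.8×4.1/((2.8+5.4)(4.1+5.4)) = 13.617 kPa
Final effective stress: σ'_f = 63.758 + 13.617 = 77.375 kPa.
σ'_f = 77.375 ≤ σ'_p = 115 kPa, so the clay remains overconsolidated and only the recompression index applies:
S_c = C_r·H/(1+e₀)·log₁₀(σ'_f/σ'_0) = 0.084×5.8/2.15×log₁₀(77.375/63.758)
    = 0.22661 × 0.084066 = 0.01905 m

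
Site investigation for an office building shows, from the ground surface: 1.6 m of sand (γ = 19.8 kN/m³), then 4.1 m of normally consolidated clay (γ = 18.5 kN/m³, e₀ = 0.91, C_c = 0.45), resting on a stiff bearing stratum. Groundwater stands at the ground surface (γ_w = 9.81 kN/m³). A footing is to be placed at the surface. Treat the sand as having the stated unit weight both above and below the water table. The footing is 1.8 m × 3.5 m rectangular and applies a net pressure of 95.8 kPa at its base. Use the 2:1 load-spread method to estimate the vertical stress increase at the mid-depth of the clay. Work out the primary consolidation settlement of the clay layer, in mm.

S_c ≈ 158 mm

Mid-depth of clay below the ground surface: z = 1.6 + 4.1/2 = 3.65 m.
Total vertical stress at mid-clay: σ_v = 19.8×1.6 + 18.5×2.05 = 69.605 kPa.
Pore pressure: u = 9.81×(3.65 − 0) = 35.806 kPa.
Initial effective stress: σ'_0 = σ_v − u = 69.605 − 35.806 = 33.799 kPa.
Stress increase at mid-clay by the 2:1 spreading method:
Δσ = qBL/((B+z)(L+z)) = 95.8×1.8×3.5/((1.8+3.65)(3.5+3.65)) = 15.488 kPa
Final effective stress: σ'_f = σ'_0 + Δσ = 33.799 + 15.488 = 49.287 kPa.
Normally consolidated clay, so the full stress increment lies on the virgin compression line:
S_c = C_c·H/(1+e₀)·log₁₀(σ'_f/σ'_0) = 0.45×4.1/(1+0.91)×log₁₀(49.287/33.799)
    = 0.96597 × 0.16383 = 0.1583 m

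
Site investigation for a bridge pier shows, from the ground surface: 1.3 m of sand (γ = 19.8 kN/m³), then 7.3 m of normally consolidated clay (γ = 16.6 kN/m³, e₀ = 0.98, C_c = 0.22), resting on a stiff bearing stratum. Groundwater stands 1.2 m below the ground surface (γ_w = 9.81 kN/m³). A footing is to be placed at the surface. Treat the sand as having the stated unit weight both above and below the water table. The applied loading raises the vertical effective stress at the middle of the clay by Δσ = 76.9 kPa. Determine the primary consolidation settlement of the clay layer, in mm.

S_c ≈ 330 mm

Mid-depth of clay below the ground surface: z = 1.3 + 7.3/2 = 4.95 m.
Total vertical stress at mid-clay: σ_v = 19.8×1.3 + 16.6×3.65 = 86.33 kPa.
Pore pressure: u = 9.81×(4.95 − 1.2) = 36.788 kPa.
Initial effective stress: σ'_0 = σ_v − u = 86.33 − 36.788 = 49.542 kPa.
Final effective stress: σ'_f = σ'_0 + Δσ = 49.542 + 76.9 = 126.44 kPa.
Normally consolidated clay, so the full stress increment lies on the virgin compression line:
S_c = C_c·H/(1+e₀)·log₁₀(σ'_f/σ'_0) = 0.22×7.3/(1+0.98)×log₁₀(126.44/49.542)
    = 0.81111 × 0.40691 = 0.33 m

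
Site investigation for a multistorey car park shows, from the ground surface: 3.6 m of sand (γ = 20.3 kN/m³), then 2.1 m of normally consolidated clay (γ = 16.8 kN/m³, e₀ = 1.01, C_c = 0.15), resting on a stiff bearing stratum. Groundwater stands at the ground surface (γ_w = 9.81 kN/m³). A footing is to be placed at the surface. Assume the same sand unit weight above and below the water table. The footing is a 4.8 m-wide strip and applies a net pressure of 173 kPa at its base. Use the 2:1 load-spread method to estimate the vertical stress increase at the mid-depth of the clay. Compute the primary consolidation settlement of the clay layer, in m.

S_c ≈ 0.0736 m

Mid-depth of clay below the ground surface: z = 3.6 + 2.1/2 = 4.65 m.
Total vertical stress at mid-clay: σ_v = 20.3×3.6 + 16.8×1.05 = 90.72 kPa.
Pore pressure: u = 9.81×(4.65 − 0) = 45.617 kPa.
Initial effective stress: σ'_0 = σ_v − u = 90.72 − 45.617 = 45.103 kPa.
Stress increase at mid-clay by the 2:1 spreading method:
Δσ = qB/(B+z) = 173×4.8/(4.8+4.65) = 87.873 kPa
Final effective stress: σ'_f = σ'_0 + Δσ = 45.103 + 87.873 = 132.98 kPa.
Normally consolidated clay, so the full stress increment lies on the virgin compression line:
S_c = C_c·H/(1+e₀)·log₁₀(σ'_f/σ'_0) = 0.15×2.1/(1+1.01)×log₁₀(132.98/45.103)
    = 0.15672 × 0.46958 = 0.07359 m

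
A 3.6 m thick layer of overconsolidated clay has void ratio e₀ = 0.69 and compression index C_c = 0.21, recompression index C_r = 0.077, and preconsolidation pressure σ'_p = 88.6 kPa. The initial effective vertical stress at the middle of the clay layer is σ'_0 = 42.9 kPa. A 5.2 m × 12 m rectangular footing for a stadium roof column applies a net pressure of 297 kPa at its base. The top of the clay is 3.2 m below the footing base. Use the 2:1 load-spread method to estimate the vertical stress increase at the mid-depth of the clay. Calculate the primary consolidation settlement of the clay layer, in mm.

Mid-depth of clay below the footing base: z = 3.2 + 3.6/2 = 5 m.
Stress increase at mid-clay by the 2:1 spreading method:
Δσ = qBL/((B+z)(L+z)) = 297×5.2×12/((5.2+5)(12+5)) = 106.88 kPa
Final effective stress: σ'_f = 42.9 + 106.88 = 149.78 kPa.
σ'_f = 149.78 > σ'_p = 88.6 kPa, so the stress path crosses the preconsolidation pressure — recompression up to σ'_p, then virgin compression beyond:
S_c = H/(1+e₀)·[C_r·log₁₀(σ'_p/σ'_0) + C_c·log₁₀(σ'_f/σ'_p)]
    = 3.6/1.69 × [0.077×log₁₀(88.6/42.9) + 0.21×log₁₀(149.78/88.6)]
    = 2.1302 × [0.024253 + 0.047884] = 0.1537 m

S_c ≈ 154 mm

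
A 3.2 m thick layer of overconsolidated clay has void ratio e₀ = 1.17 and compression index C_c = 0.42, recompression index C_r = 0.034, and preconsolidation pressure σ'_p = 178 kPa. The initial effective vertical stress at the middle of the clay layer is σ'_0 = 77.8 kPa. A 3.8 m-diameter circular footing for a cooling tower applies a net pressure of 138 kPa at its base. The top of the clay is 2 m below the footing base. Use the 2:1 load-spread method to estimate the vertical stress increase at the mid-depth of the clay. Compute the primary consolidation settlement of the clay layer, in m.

S_c ≈ 0.00836 m

Mid-depth of clay below the footing base: z = 2 + 3.2/2 = 3.6 m.
Stress increase at mid-clay by the 2:1 spreading method:
Δσ ≈ qD²/(D+z)² = 138×3.8²/(3.8+3.6)² = 36.39 kPa
Final effective stress: σ'_f = 77.8 + 36.39 = 114.19 kPa.
σ'_f = 114.19 ≤ σ'_p = 178 kPa, so the clay remains overconsolidated and only the recompression index applies:
S_c = C_r·H/(1+e₀)·log₁₀(σ'_f/σ'_0) = 0.034×3.2/2.17×log₁₀(114.19/77.8)
    = 0.05014 × 0.16665 = 0.008356 m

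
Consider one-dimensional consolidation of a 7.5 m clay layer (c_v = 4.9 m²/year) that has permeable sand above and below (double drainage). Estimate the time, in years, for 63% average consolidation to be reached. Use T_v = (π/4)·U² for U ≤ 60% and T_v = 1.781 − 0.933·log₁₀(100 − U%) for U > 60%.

t ≈ 0.912 years

Drainage path length: H_d = H/2 = 3.75 m (double drainage).
U > 60%: T_v = 1.781 − 0.933·log₁₀(100 − 63) = 0.31787.
t = T_v·H_d²/c_v = 0.31787×3.75²/4.9 = 0.9123 years.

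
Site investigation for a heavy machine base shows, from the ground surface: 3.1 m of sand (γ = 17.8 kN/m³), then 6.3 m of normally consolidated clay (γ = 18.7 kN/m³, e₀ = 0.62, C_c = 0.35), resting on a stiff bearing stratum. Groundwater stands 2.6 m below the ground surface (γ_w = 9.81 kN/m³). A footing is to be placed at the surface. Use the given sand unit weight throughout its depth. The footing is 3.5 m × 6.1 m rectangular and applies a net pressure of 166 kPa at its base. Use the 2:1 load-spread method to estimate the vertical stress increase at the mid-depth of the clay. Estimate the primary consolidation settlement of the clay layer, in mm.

S_c ≈ 189 mm

Mid-depth of clay below the ground surface: z = 3.1 + 6.3/2 = 6.25 m.
Total vertical stress at mid-clay: σ_v = 17.8×3.1 + 18.7×3.15 = 114.09 kPa.
Pore pressure: u = 9.81×(6.25 − 2.6) = 35.806 kPa.
Initial effective stress: σ'_0 = σ_v − u = 114.09 − 35.806 = 78.284 kPa.
Stress increase at mid-clay by the 2:1 spreading method:
Δσ = qBL/((B+z)(L+z)) = 166×3.5×6.1/((3.5+6.25)(6.1+6.25)) = 29.433 kPa
Final effective stress: σ'_f = σ'_0 + Δσ = 78.284 + 29.433 = 107.72 kPa.
Normally consolidated clay, so the full stress increment lies on the virgin compression line:
S_c = C_c·H/(1+e₀)·log₁₀(σ'_f/σ'_0) = 0.35×6.3/(1+0.62)×log₁₀(107.72/78.284)
    = 1.3611 × 0.13862 = 0.1887 m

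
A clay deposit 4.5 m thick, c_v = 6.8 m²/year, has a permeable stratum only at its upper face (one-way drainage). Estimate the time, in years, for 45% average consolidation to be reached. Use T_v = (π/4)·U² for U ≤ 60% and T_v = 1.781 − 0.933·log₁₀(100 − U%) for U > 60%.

Drainage path length: H_d = H = 4.5 m (single drainage).
U ≤ 60%: T_v = (π/4)·U² = (π/4)×0.45² = 0.15904.
t = T_v·H_d²/c_v = 0.15904×4.5²/6.8 = 0.4736 years.

t ≈ 0.474 years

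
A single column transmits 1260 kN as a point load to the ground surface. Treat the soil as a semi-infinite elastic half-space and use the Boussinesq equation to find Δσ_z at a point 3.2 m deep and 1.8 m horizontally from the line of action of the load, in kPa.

Boussinesq vertical stress below a point load on an elastic half-space:
Δσ_z = 3P/(2πz²) · [1 + (r/z)²]^(−5/2)
r/z = 1.8/3.2 = 0.5625; [1+(r/z)²]^(−5/2) = 0.50295.
Δσ_z = 3×1260/(2π×3.2²) × 0.50295 = 58.751 × 0.50295 = 29.55 kPa

Δσ_z ≈ 29.5 kPa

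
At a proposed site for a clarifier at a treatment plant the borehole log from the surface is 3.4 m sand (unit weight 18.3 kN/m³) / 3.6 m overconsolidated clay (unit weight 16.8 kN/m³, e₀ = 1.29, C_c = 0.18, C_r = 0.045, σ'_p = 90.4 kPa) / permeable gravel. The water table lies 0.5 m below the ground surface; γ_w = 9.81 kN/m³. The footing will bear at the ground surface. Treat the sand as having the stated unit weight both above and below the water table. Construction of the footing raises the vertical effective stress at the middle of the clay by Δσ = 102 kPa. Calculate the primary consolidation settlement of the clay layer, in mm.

Mid-depth of clay below the ground surface: z = 3.4 + 3.6/2 = 5.2 m.
Total vertical stress at mid-clay: σ_v = 18.3×3.4 + 16.8×1.8 = 92.46 kPa.
Pore pressure: u = 9.81×(5.2 − 0.5) = 46.107 kPa.
Initial effective stress: σ'_0 = σ_v − u = 92.46 − 46.107 = 46.353 kPa.
Final effective stress: σ'_f = 46.353 + 102 = 148.35 kPa.
σ'_f = 148.35 > σ'_p = 90.4 kPa, so the stress path crosses the preconsolidation pressure — recompression up to σ'_p, then virgin compression beyond:
S_c = H/(1+e₀)·[C_r·log₁₀(σ'_p/σ'_0) + C_c·log₁₀(σ'_f/σ'_p)]
    = 3.6/2.29 × [0.045×log₁₀(90.4/46.353) + 0.18×log₁₀(148.35/90.4)]
    = 1.5721 × [0.013054 + 0.038721] = 0.0814 m

S_c ≈ 81.4 mm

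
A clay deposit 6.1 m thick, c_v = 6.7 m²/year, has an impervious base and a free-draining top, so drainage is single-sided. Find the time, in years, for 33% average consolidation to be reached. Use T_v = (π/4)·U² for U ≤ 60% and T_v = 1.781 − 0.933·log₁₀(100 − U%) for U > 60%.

Drainage path length: H_d = H = 6.1 m (single drainage).
U ≤ 60%: T_v = (π/4)·U² = (π/4)×0.33² = 0.08553.
t = T_v·H_d²/c_v = 0.08553×6.1²/6.7 = 0.475 years.

t ≈ 0.475 years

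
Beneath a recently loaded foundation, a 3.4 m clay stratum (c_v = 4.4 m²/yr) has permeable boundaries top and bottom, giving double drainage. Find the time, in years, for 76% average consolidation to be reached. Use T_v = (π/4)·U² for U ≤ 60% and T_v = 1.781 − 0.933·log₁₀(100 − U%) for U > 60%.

Drainage path length: H_d = H/2 = 1.7 m (double drainage).
U > 60%: T_v = 1.781 − 0.933·log₁₀(100 − 76) = 0.49326.
t = T_v·H_d²/c_v = 0.49326×1.7²/4.4 = 0.324 years.

t ≈ 0.324 years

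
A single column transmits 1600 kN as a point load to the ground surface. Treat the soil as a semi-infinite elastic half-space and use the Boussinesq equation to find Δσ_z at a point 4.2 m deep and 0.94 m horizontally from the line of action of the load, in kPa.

Δσ_z ≈ 38.3 kPa

Boussinesq vertical stress below a point load on an elastic half-space:
Δσ_z = 3P/(2πz²) · [1 + (r/z)²]^(−5/2)
r/z = 0.94/4.2 = 0.22381; [1+(r/z)²]^(−5/2) = 0.88498.
Δσ_z = 3×1600/(2π×4.2²) × 0.88498 = 43.307 × 0.88498 = 38.33 kPa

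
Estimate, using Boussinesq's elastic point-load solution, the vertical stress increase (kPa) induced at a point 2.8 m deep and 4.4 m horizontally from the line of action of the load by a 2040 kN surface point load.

Δσ_z ≈ 5.54 kPa

Boussinesq vertical stress below a point load on an elastic half-space:
Δσ_z = 3P/(2πz²) · [1 + (r/z)²]^(−5/2)
r/z = 4.4/2.8 = 1.5714; [1+(r/z)²]^(−5/2) = 0.044603.
Δσ_z = 3×2040/(2π×2.8²) × 0.044603 = 124.24 × 0.044603 = 5.541 kPa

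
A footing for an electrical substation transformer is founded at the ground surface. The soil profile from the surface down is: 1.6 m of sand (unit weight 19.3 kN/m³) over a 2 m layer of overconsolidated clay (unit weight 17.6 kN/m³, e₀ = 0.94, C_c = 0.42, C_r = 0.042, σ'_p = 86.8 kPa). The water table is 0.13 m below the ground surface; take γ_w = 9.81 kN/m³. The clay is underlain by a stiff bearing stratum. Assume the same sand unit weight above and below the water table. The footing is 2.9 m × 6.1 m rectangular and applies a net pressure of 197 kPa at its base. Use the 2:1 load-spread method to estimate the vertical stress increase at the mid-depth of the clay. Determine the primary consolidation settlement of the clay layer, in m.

S_c ≈ 0.045 m

Mid-depth of clay below the ground surface: z = 1.6 + 2/2 = 2.6 m.
Total vertical stress at mid-clay: σ_v = 19.3×1.6 + 17.6×1 = 48.48 kPa.
Pore pressure: u = 9.81×(2.6 − 0.13) = 24.231 kPa.
Initial effective stress: σ'_0 = σ_v − u = 48.48 − 24.231 = 24.249 kPa.
Stress increase at mid-clay by the 2:1 spreading method:
Δσ = qBL/((B+z)(L+z)) = 197×2.9×6.1/((2.9+2.6)(6.1+2.6)) = 72.83 kPa
Final effective stress: σ'_f = 24.249 + 72.83 = 97.079 kPa.
σ'_f = 97.079 > σ'_p = 86.8 kPa, so the stress path crosses the preconsolidation pressure — recompression up to σ'_p, then virgin compression beyond:
S_c = H/(1+e₀)·[C_r·log₁₀(σ'_p/σ'_0) + C_c·log₁₀(σ'_f/σ'_p)]
    = 2/1.94 × [0.042×log₁₀(86.8/24.249) + 0.42×log₁₀(97.079/86.8)]
    = 1.0309 × [0.023261 + 0.020414] = 0.04502 m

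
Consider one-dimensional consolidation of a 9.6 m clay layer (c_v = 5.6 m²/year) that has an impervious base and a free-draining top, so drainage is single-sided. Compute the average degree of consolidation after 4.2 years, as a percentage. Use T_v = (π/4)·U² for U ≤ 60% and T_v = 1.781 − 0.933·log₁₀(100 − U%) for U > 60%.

Drainage path length: H_d = H = 9.6 m (single drainage).
T_v = c_v·t/H_d² = 5.6×4.2/9.6² = 0.25521.
T_v = 0.25521 corresponds to the U ≤ 60% branch:
U = √(4T_v/π) = 0.57

U ≈ 57 %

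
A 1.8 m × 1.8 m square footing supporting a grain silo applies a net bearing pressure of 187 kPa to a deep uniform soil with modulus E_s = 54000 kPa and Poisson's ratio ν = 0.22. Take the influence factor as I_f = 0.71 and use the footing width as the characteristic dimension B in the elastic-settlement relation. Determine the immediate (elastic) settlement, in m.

S_e ≈ 0.00421 m

Immediate (elastic) settlement: S_e = q·B·(1−ν²)/E_s · I_f.
S_e = 187 × 1.8 × (1 − 0.22²) / 54000 × 0.71
    = 187 × 1.8 × 0.9516 / 54000 × 0.71
    = 0.004211 m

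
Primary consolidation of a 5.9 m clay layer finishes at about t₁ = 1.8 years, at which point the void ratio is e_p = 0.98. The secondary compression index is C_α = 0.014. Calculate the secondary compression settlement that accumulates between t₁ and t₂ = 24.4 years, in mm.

Secondary compression: S_s = C_α·H/(1+e_p)·log₁₀(t₂/t₁)
S_s = 0.014×5.9/(1+0.98)×log₁₀(24.4/1.8)
    = 0.04172 × 1.132 = 0.04723 m

S_s ≈ 47.2 mm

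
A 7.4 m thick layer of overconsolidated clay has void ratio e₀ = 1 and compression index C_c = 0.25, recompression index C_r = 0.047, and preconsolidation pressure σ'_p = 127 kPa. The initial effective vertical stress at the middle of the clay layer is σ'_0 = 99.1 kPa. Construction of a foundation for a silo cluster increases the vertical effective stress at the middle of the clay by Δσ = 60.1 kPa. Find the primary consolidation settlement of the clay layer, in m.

Final effective stress: σ'_f = 99.1 + 60.1 = 159.2 kPa.
σ'_f = 159.2 > σ'_p = 127 kPa, so the stress path crosses the preconsolidation pressure — recompression up to σ'_p, then virgin compression beyond:
S_c = H/(1+e₀)·[C_r·log₁₀(σ'_p/σ'_0) + C_c·log₁₀(σ'_f/σ'_p)]
    = 7.4/2 × [0.047×log₁₀(127/99.1) + 0.25×log₁₀(159.2/127)]
    = 3.7 × [0.0050633 + 0.024535] = 0.1095 m

S_c ≈ 0.11 m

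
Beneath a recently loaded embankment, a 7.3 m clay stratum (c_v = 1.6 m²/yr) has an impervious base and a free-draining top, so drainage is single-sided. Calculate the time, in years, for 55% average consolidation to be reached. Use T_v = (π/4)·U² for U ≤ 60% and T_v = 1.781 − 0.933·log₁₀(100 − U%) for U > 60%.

t ≈ 7.91 years

Drainage path length: H_d = H = 7.3 m (single drainage).
U ≤ 60%: T_v = (π/4)·U² = (π/4)×0.55² = 0.23758.
t = T_v·H_d²/c_v = 0.23758×7.3²/1.6 = 7.913 years.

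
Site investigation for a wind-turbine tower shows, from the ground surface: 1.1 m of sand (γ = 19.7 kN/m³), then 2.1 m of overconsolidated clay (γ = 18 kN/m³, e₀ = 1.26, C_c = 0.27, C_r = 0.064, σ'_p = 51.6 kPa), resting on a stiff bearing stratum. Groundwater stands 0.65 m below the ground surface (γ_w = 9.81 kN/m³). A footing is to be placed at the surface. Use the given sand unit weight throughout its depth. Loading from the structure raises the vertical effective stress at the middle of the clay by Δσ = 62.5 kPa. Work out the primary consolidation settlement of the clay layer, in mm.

Mid-depth of clay below the ground surface: z = 1.1 + 2.1/2 = 2.15 m.
Total vertical stress at mid-clay: σ_v = 19.7×1.1 + 18×1.05 = 40.57 kPa.
Pore pressure: u = 9.81×(2.15 − 0.65) = 14.715 kPa.
Initial effective stress: σ'_0 = σ_v − u = 40.57 − 14.715 = 25.855 kPa.
Final effective stress: σ'_f = 25.855 + 62.5 = 88.355 kPa.
σ'_f = 88.355 > σ'_p = 51.6 kPa, so the stress path crosses the preconsolidation pressure — recompression up to σ'_p, then virgin compression beyond:
S_c = H/(1+e₀)·[C_r·log₁₀(σ'_p/σ'_0) + C_c·log₁₀(σ'_f/σ'_p)]
    = 2.1/2.26 × [0.064×log₁₀(51.6/25.855) + 0.27×log₁₀(88.355/51.6)]
    = 0.9292 × [0.019207 + 0.063067] = 0.07645 m

S_c ≈ 76.4 mm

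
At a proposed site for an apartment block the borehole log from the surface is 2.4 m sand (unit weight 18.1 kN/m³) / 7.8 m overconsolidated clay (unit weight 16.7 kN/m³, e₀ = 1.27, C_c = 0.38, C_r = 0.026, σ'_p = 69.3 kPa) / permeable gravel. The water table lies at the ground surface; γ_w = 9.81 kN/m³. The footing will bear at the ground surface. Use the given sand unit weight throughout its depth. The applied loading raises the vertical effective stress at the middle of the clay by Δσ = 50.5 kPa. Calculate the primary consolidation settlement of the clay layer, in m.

Mid-depth of clay below the ground surface: z = 2.4 + 7.8/2 = 6.3 m.
Total vertical stress at mid-clay: σ_v = 18.1×2.4 + 16.7×3.9 = 108.57 kPa.
Pore pressure: u = 9.81×(6.3 − 0) = 61.803 kPa.
Initial effective stress: σ'_0 = σ_v − u = 108.57 − 61.803 = 46.767 kPa.
Final effective stress: σ'_f = 46.767 + 50.5 = 97.267 kPa.
σ'_f = 97.267 > σ'_p = 69.3 kPa, so the stress path crosses the preconsolidation pressure — recompression up to σ'_p, then virgin compression beyond:
S_c = H/(1+e₀)·[C_r·log₁₀(σ'_p/σ'_0) + C_c·log₁₀(σ'_f/σ'_p)]
    = 7.8/2.27 × [0.026×log₁₀(69.3/46.767) + 0.38×log₁₀(97.267/69.3)]
    = 3.4361 × [0.0044406 + 0.055948] = 0.2075 m

S_c ≈ 0.208 m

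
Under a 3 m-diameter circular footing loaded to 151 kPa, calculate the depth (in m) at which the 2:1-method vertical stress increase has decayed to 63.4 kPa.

z ≈ 1.63 m

2:1 spreading — at depth z the loaded area has grown by z in each plan dimension:
qD²/(D+z)² = Δσ_z ⇒ z = D(√(q/Δσ_z) − 1) = 3×(√(151/63.4) − 1) = 1.63 m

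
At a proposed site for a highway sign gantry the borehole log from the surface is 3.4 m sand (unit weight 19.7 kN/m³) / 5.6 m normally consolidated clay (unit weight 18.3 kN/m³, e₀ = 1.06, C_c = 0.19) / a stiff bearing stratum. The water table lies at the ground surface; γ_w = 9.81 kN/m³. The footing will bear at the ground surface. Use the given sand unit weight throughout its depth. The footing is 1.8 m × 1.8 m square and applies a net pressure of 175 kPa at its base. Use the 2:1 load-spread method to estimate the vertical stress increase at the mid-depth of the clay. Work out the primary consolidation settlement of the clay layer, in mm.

Mid-depth of clay below the ground surface: z = 3.4 + 5.6/2 = 6.2 m.
Total vertical stress at mid-clay: σ_v = 19.7×3.4 + 18.3×2.8 = 118.22 kPa.
Pore pressure: u = 9.81×(6.2 − 0) = 60.822 kPa.
Initial effective stress: σ'_0 = σ_v − u = 118.22 − 60.822 = 57.398 kPa.
Stress increase at mid-clay by the 2:1 spreading method:
Δσ = qBL/((B+z)(L+z)) = 175×1.8×1.8/((1.8+6.2)(1.8+6.2)) = 8.8594 kPa
Final effective stress: σ'_f = σ'_0 + Δσ = 57.398 + 8.8594 = 66.257 kPa.
Normally consolidated clay, so the full stress increment lies on the virgin compression line:
S_c = C_c·H/(1+e₀)·log₁₀(σ'_f/σ'_0) = 0.19×5.6/(1+1.06)×log₁₀(66.257/57.398)
    = 0.5165 × 0.062335 = 0.0322 m

S_c ≈ 32.2 mm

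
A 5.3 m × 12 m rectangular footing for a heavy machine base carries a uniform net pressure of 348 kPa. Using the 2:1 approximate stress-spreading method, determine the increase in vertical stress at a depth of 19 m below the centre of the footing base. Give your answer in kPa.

Δσ_z ≈ 29.4 kPa

By the 2:1 method the load spreads at 1 horizontal : 2 vertical, so at depth z the loaded area has grown by z in each plan dimension:
Δσ = qBL/((B+z)(L+z)) = 348×5.3×12/((5.3+19)(12+19)) = 29.381 kPa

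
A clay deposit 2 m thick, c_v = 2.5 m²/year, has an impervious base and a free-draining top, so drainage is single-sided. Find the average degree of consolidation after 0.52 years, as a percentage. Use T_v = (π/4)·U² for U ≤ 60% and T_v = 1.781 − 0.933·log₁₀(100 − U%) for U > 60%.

Drainage path length: H_d = H = 2 m (single drainage).
T_v = c_v·t/H_d² = 2.5×0.52/2² = 0.325.
T_v = 0.325 corresponds to the U > 60% branch:
U = 1 − 10^((1.781 − T_v)/0.933)/100 = 0.6365

U ≈ 63.6 %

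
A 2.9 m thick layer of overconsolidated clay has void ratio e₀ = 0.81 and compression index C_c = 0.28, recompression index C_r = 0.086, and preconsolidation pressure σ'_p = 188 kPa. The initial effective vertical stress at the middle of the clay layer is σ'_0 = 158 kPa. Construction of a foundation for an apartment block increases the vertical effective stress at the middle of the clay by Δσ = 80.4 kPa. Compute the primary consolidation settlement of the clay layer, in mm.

S_c ≈ 56.7 mm

Final effective stress: σ'_f = 158 + 80.4 = 238.4 kPa.
σ'_f = 238.4 > σ'_p = 188 kPa, so the stress path crosses the preconsolidation pressure — recompression up to σ'_p, then virgin compression beyond:
S_c = H/(1+e₀)·[C_r·log₁₀(σ'_p/σ'_0) + C_c·log₁₀(σ'_f/σ'_p)]
    = 2.9/1.81 × [0.086×log₁₀(188/158) + 0.28×log₁₀(238.4/188)]
    = 1.6022 × [0.0064931 + 0.028882] = 0.05668 m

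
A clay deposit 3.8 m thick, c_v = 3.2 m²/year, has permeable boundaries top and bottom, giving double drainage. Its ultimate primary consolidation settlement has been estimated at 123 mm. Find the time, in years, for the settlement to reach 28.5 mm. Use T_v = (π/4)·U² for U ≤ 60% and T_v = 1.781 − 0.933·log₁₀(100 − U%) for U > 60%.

t ≈ 0.0476 years

Drainage path length: H_d = H/2 = 1.9 m (double drainage).
U = S(t)/S_ult = 28.5/123 = 0.2317.
U ≤ 60%: T_v = (π/4)·U² = (π/4)×0.23171² = 0.042167.
t = T_v·H_d²/c_v = 0.042167×1.9²/3.2 = 0.04757 years.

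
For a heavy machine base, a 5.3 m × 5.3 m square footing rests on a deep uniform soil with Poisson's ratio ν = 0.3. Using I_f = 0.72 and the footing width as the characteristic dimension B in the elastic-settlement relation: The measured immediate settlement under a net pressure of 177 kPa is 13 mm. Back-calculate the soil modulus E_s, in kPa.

E_s ≈ 47300 kPa

S_e = q·B·(1−ν²)/E_s · I_f  ⇒  E_s = q·B·(1−ν²)·I_f / S_e.
E_s = 177 × 5.3 × 0.91 × 0.72 / 0.013 = 47280 kPa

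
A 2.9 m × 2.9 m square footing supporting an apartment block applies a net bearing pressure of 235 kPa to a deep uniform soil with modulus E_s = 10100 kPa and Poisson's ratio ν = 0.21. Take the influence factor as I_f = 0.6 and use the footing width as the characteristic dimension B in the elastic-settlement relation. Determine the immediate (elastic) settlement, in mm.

Immediate (elastic) settlement: S_e = q·B·(1−ν²)/E_s · I_f.
S_e = 235 × 2.9 × (1 − 0.21²) / 10100 × 0.6
    = 235 × 2.9 × 0.9559 / 10100 × 0.6
    = 0.0387 m = 38.7 mm

S_e ≈ 38.7 mm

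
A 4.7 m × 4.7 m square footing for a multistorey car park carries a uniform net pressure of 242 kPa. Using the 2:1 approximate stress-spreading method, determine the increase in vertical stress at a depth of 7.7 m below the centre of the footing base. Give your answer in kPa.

By the 2:1 method the load spreads at 1 horizontal : 2 vertical, so at depth z the loaded area has grown by z in each plan dimension:
Δσ = qBL/((B+z)(L+z)) = 242×4.7×4.7/((4.7+7.7)(4.7+7.7)) = 34.767 kPa

Δσ_z ≈ 34.8 kPa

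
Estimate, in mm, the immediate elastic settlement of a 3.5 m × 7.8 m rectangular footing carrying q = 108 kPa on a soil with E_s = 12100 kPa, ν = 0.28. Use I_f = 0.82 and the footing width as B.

S_e ≈ 23.6 mm

Immediate (elastic) settlement: S_e = q·B·(1−ν²)/E_s · I_f.
S_e = 108 × 3.5 × (1 − 0.28²) / 12100 × 0.82
    = 108 × 3.5 × 0.9216 / 12100 × 0.82
    = 0.02361 m = 23.61 mm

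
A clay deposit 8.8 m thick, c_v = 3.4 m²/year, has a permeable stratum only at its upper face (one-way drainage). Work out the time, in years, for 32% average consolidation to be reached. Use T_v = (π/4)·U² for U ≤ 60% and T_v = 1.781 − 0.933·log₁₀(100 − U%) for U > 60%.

Drainage path length: H_d = H = 8.8 m (single drainage).
U ≤ 60%: T_v = (π/4)·U² = (π/4)×0.32² = 0.080425.
t = T_v·H_d²/c_v = 0.080425×8.8²/3.4 = 1.832 years.

t ≈ 1.83 years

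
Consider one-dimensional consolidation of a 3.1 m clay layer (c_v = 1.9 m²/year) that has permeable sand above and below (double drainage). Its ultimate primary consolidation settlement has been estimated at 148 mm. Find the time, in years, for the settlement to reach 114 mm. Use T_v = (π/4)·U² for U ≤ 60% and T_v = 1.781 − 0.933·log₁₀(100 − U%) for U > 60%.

t ≈ 0.646 years

Drainage path length: H_d = H/2 = 1.55 m (double drainage).
U = S(t)/S_ult = 114/148 = 0.7703.
U > 60%: T_v = 1.781 − 0.933·log₁₀(100 − 77.027) = 0.51098.
t = T_v·H_d²/c_v = 0.51098×1.55²/1.9 = 0.6461 years.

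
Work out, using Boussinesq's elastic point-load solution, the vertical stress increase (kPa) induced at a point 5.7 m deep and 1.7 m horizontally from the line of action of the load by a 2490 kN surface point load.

Δσ_z ≈ 29.6 kPa

Boussinesq vertical stress below a point load on an elastic half-space:
Δσ_z = 3P/(2πz²) · [1 + (r/z)²]^(−5/2)
r/z = 1.7/5.7 = 0.29825; [1+(r/z)²]^(−5/2) = 0.80813.
Δσ_z = 3×2490/(2π×5.7²) × 0.80813 = 36.592 × 0.80813 = 29.57 kPa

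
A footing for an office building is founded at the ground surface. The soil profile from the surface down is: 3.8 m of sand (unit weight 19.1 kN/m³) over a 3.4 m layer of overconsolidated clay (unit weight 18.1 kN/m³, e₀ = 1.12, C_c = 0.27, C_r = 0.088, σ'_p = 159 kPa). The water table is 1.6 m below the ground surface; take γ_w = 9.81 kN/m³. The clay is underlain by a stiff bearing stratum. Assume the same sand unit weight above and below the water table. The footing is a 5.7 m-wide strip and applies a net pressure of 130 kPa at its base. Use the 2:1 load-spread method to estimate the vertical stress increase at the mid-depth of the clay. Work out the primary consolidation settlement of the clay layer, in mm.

S_c ≈ 43 mm

Mid-depth of clay below the ground surface: z = 3.8 + 3.4/2 = 5.5 m.
Total vertical stress at mid-clay: σ_v = 19.1×3.8 + 18.1×1.7 = 103.35 kPa.
Pore pressure: u = 9.81×(5.5 − 1.6) = 38.259 kPa.
Initial effective stress: σ'_0 = σ_v − u = 103.35 − 38.259 = 65.091 kPa.
Stress increase at mid-clay by the 2:1 spreading method:
Δσ = qB/(B+z) = 130×5.7/(5.7+5.5) = 66.161 kPa
Final effective stress: σ'_f = 65.091 + 66.161 = 131.25 kPa.
σ'_f = 131.25 ≤ σ'_p = 159 kPa, so the clay remains overconsolidated and only the recompression index applies:
S_c = C_r·H/(1+e₀)·log₁₀(σ'_f/σ'_0) = 0.088×3.4/2.12×log₁₀(131.25/65.091)
    = 0.14113 × 0.30458 = 0.04299 m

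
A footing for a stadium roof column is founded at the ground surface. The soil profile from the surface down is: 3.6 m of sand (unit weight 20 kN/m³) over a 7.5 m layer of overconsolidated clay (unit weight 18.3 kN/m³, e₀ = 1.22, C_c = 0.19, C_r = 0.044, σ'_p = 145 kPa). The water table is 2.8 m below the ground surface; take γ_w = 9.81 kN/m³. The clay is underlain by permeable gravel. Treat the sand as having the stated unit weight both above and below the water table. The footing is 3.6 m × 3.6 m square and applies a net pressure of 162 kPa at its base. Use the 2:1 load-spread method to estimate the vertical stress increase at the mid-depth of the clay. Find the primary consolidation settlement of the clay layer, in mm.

Mid-depth of clay below the ground surface: z = 3.6 + 7.5/2 = 7.35 m.
Total vertical stress at mid-clay: σ_v = 20×3.6 + 18.3×3.75 = 140.62 kPa.
Pore pressure: u = 9.81×(7.35 − 2.8) = 44.636 kPa.
Initial effective stress: σ'_0 = σ_v − u = 140.62 − 44.636 = 95.984 kPa.
Stress increase at mid-clay by the 2:1 spreading method:
Δσ = qBL/((B+z)(L+z)) = 162×3.6×3.6/((3.6+7.35)(3.6+7.35)) = 17.51 kPa
Final effective stress: σ'_f = 95.984 + 17.51 = 113.49 kPa.
σ'_f = 113.49 ≤ σ'_p = 145 kPa, so the clay remains overconsolidated and only the recompression index applies:
S_c = C_r·H/(1+e₀)·log₁₀(σ'_f/σ'_0) = 0.044×7.5/2.22×log₁₀(113.49/95.984)
    = 0.14865 × 0.072759 = 0.01082 m

S_c ≈ 10.8 mm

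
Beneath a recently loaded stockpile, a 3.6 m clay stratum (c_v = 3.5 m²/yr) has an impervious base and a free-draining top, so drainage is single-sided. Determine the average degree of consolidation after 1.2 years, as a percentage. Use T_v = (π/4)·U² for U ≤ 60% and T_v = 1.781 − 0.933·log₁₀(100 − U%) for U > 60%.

U ≈ 63.6 %

Drainage path length: H_d = H = 3.6 m (single drainage).
T_v = c_v·t/H_d² = 3.5×1.2/3.6² = 0.32407.
T_v = 0.32407 corresponds to the U > 60% branch:
U = 1 − 10^((1.781 − T_v)/0.933)/100 = 0.6356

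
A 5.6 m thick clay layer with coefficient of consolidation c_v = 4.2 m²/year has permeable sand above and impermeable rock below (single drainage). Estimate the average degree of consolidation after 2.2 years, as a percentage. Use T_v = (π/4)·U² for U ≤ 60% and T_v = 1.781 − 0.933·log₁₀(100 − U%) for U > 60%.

Drainage path length: H_d = H = 5.6 m (single drainage).
T_v = c_v·t/H_d² = 4.2×2.2/5.6² = 0.29464.
T_v = 0.29464 corresponds to the U > 60% branch:
U = 1 − 10^((1.781 − T_v)/0.933)/100 = 0.6082

U ≈ 60.8 %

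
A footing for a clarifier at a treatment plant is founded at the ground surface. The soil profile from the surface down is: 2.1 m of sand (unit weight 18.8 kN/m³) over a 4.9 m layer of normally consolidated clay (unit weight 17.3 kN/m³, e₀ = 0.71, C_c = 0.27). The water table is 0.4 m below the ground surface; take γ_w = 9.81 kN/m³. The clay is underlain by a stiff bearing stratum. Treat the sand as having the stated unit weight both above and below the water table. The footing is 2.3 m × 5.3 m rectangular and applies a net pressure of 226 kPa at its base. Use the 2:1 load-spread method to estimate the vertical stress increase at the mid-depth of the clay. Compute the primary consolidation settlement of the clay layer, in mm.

Mid-depth of clay below the ground surface: z = 2.1 + 4.9/2 = 4.55 m.
Total vertical stress at mid-clay: σ_v = 18.8×2.1 + 17.3×2.45 = 81.865 kPa.
Pore pressure: u = 9.81×(4.55 − 0.4) = 40.712 kPa.
Initial effective stress: σ'_0 = σ_v − u = 81.865 − 40.712 = 41.153 kPa.
Stress increase at mid-clay by the 2:1 spreading method:
Δσ = qBL/((B+z)(L+z)) = 226×2.3×5.3/((2.3+4.55)(5.3+4.55)) = 40.831 kPa
Final effective stress: σ'_f = σ'_0 + Δσ = 41.153 + 40.831 = 81.984 kPa.
Normally consolidated clay, so the full stress increment lies on the virgin compression line:
S_c = C_c·H/(1+e₀)·log₁₀(σ'_f/σ'_0) = 0.27×4.9/(1+0.71)×log₁₀(81.984/41.153)
    = 0.77368 × 0.29933 = 0.2316 m

S_c ≈ 232 mm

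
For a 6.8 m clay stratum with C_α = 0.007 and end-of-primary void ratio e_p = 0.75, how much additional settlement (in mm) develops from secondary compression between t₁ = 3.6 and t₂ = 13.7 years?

S_s ≈ 15.8 mm

Secondary compression: S_s = C_α·H/(1+e_p)·log₁₀(t₂/t₁)
S_s = 0.007×6.8/(1+0.75)×log₁₀(13.7/3.6)
    = 0.0272 × 0.5804 = 0.01579 m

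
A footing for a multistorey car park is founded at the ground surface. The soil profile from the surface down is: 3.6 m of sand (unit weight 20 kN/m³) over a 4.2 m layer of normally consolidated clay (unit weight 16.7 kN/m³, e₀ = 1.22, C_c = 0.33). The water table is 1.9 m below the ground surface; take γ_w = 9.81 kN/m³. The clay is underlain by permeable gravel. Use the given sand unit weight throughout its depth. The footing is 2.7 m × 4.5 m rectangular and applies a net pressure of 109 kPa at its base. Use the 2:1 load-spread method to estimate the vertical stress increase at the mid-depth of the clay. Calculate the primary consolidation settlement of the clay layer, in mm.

Mid-depth of clay below the ground surface: z = 3.6 + 4.2/2 = 5.7 m.
Total vertical stress at mid-clay: σ_v = 20×3.6 + 16.7×2.1 = 107.07 kPa.
Pore pressure: u = 9.81×(5.7 − 1.9) = 37.278 kPa.
Initial effective stress: σ'_0 = σ_v − u = 107.07 − 37.278 = 69.792 kPa.
Stress increase at mid-clay by the 2:1 spreading method:
Δσ = qBL/((B+z)(L+z)) = 109×2.7×4.5/((2.7+5.7)(4.5+5.7)) = 15.457 kPa
Final effective stress: σ'_f = σ'_0 + Δσ = 69.792 + 15.457 = 85.249 kPa.
Normally consolidated clay, so the full stress increment lies on the virgin compression line:
S_c = C_c·H/(1+e₀)·log₁₀(σ'_f/σ'_0) = 0.33×4.2/(1+1.22)×log₁₀(85.249/69.792)
    = 0.62432 × 0.086884 = 0.05424 m

S_c ≈ 54.2 mm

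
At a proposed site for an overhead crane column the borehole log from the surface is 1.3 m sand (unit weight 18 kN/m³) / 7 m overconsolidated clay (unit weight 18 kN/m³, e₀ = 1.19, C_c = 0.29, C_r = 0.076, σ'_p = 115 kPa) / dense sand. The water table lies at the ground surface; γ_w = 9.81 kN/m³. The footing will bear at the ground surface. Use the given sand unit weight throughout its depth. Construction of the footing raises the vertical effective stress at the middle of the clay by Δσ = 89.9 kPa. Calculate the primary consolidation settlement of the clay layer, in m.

S_c ≈ 0.16 m

Mid-depth of clay below the ground surface: z = 1.3 + 7/2 = 4.8 m.
Total vertical stress at mid-clay: σ_v = 18×1.3 + 18×3.5 = 86.4 kPa.
Pore pressure: u = 9.81×(4.8 − 0) = 47.088 kPa.
Initial effective stress: σ'_0 = σ_v − u = 86.4 − 47.088 = 39.312 kPa.
Final effective stress: σ'_f = 39.312 + 89.9 = 129.21 kPa.
σ'_f = 129.21 > σ'_p = 115 kPa, so the stress path crosses the preconsolidation pressure — recompression up to σ'_p, then virgin compression beyond:
S_c = H/(1+e₀)·[C_r·log₁₀(σ'_p/σ'_0) + C_c·log₁₀(σ'_f/σ'_p)]
    = 7/2.19 × [0.076×log₁₀(115/39.312) + 0.29×log₁₀(129.21/115)]
    = 3.1963 × [0.035429 + 0.014674] = 0.1601 m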